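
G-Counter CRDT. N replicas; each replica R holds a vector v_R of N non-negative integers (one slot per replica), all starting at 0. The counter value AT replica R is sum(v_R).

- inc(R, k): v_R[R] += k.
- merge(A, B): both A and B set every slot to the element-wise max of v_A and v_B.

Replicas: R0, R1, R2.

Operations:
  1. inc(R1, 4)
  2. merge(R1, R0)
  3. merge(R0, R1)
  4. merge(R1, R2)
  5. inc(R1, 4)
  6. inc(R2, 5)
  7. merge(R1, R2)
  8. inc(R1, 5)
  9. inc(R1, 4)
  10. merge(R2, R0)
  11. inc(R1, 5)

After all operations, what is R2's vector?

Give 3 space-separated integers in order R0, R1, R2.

Op 1: inc R1 by 4 -> R1=(0,4,0) value=4
Op 2: merge R1<->R0 -> R1=(0,4,0) R0=(0,4,0)
Op 3: merge R0<->R1 -> R0=(0,4,0) R1=(0,4,0)
Op 4: merge R1<->R2 -> R1=(0,4,0) R2=(0,4,0)
Op 5: inc R1 by 4 -> R1=(0,8,0) value=8
Op 6: inc R2 by 5 -> R2=(0,4,5) value=9
Op 7: merge R1<->R2 -> R1=(0,8,5) R2=(0,8,5)
Op 8: inc R1 by 5 -> R1=(0,13,5) value=18
Op 9: inc R1 by 4 -> R1=(0,17,5) value=22
Op 10: merge R2<->R0 -> R2=(0,8,5) R0=(0,8,5)
Op 11: inc R1 by 5 -> R1=(0,22,5) value=27

Answer: 0 8 5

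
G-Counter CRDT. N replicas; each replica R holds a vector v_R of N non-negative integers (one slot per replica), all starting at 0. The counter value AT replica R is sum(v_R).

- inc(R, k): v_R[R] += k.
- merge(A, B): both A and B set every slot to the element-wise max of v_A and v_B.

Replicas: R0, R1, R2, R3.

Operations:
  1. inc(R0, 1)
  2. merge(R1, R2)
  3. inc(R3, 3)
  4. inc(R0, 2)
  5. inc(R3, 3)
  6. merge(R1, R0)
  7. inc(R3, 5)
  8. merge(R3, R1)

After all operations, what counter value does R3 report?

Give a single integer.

Answer: 14

Derivation:
Op 1: inc R0 by 1 -> R0=(1,0,0,0) value=1
Op 2: merge R1<->R2 -> R1=(0,0,0,0) R2=(0,0,0,0)
Op 3: inc R3 by 3 -> R3=(0,0,0,3) value=3
Op 4: inc R0 by 2 -> R0=(3,0,0,0) value=3
Op 5: inc R3 by 3 -> R3=(0,0,0,6) value=6
Op 6: merge R1<->R0 -> R1=(3,0,0,0) R0=(3,0,0,0)
Op 7: inc R3 by 5 -> R3=(0,0,0,11) value=11
Op 8: merge R3<->R1 -> R3=(3,0,0,11) R1=(3,0,0,11)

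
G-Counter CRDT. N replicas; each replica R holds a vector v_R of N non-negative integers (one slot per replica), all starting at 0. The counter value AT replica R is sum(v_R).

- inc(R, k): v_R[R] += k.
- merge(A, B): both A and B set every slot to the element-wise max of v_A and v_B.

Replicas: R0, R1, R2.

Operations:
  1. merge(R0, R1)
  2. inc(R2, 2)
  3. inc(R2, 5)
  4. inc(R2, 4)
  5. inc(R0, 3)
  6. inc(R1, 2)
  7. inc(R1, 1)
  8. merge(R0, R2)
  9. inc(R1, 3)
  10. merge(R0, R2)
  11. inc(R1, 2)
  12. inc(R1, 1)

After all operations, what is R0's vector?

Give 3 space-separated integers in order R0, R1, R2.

Answer: 3 0 11

Derivation:
Op 1: merge R0<->R1 -> R0=(0,0,0) R1=(0,0,0)
Op 2: inc R2 by 2 -> R2=(0,0,2) value=2
Op 3: inc R2 by 5 -> R2=(0,0,7) value=7
Op 4: inc R2 by 4 -> R2=(0,0,11) value=11
Op 5: inc R0 by 3 -> R0=(3,0,0) value=3
Op 6: inc R1 by 2 -> R1=(0,2,0) value=2
Op 7: inc R1 by 1 -> R1=(0,3,0) value=3
Op 8: merge R0<->R2 -> R0=(3,0,11) R2=(3,0,11)
Op 9: inc R1 by 3 -> R1=(0,6,0) value=6
Op 10: merge R0<->R2 -> R0=(3,0,11) R2=(3,0,11)
Op 11: inc R1 by 2 -> R1=(0,8,0) value=8
Op 12: inc R1 by 1 -> R1=(0,9,0) value=9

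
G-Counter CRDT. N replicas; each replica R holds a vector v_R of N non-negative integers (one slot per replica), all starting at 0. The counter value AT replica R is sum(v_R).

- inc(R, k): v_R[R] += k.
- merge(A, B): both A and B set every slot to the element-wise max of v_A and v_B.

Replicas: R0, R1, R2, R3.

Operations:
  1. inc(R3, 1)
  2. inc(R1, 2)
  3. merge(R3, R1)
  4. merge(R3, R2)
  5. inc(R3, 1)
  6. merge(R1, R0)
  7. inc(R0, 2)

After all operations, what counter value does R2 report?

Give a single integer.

Answer: 3

Derivation:
Op 1: inc R3 by 1 -> R3=(0,0,0,1) value=1
Op 2: inc R1 by 2 -> R1=(0,2,0,0) value=2
Op 3: merge R3<->R1 -> R3=(0,2,0,1) R1=(0,2,0,1)
Op 4: merge R3<->R2 -> R3=(0,2,0,1) R2=(0,2,0,1)
Op 5: inc R3 by 1 -> R3=(0,2,0,2) value=4
Op 6: merge R1<->R0 -> R1=(0,2,0,1) R0=(0,2,0,1)
Op 7: inc R0 by 2 -> R0=(2,2,0,1) value=5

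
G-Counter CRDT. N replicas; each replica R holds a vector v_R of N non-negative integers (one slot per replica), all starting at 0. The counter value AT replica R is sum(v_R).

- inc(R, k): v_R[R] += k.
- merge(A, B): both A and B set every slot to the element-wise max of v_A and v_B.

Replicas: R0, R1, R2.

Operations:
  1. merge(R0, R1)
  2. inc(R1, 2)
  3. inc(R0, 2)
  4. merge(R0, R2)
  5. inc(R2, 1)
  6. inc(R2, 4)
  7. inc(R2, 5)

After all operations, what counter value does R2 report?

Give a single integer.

Op 1: merge R0<->R1 -> R0=(0,0,0) R1=(0,0,0)
Op 2: inc R1 by 2 -> R1=(0,2,0) value=2
Op 3: inc R0 by 2 -> R0=(2,0,0) value=2
Op 4: merge R0<->R2 -> R0=(2,0,0) R2=(2,0,0)
Op 5: inc R2 by 1 -> R2=(2,0,1) value=3
Op 6: inc R2 by 4 -> R2=(2,0,5) value=7
Op 7: inc R2 by 5 -> R2=(2,0,10) value=12

Answer: 12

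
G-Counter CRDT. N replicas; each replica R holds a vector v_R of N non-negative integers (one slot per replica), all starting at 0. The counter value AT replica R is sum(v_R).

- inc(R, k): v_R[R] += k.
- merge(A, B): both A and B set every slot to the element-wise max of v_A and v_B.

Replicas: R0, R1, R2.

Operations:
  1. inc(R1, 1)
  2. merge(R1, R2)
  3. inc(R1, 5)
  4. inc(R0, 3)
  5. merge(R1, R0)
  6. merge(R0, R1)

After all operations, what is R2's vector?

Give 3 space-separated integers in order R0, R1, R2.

Op 1: inc R1 by 1 -> R1=(0,1,0) value=1
Op 2: merge R1<->R2 -> R1=(0,1,0) R2=(0,1,0)
Op 3: inc R1 by 5 -> R1=(0,6,0) value=6
Op 4: inc R0 by 3 -> R0=(3,0,0) value=3
Op 5: merge R1<->R0 -> R1=(3,6,0) R0=(3,6,0)
Op 6: merge R0<->R1 -> R0=(3,6,0) R1=(3,6,0)

Answer: 0 1 0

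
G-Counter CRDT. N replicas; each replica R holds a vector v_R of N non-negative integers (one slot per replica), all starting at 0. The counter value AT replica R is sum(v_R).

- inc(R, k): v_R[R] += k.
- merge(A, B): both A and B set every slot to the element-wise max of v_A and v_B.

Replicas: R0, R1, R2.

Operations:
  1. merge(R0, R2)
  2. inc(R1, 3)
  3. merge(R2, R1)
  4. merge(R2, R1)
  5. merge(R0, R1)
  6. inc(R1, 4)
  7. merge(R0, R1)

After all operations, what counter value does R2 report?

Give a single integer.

Answer: 3

Derivation:
Op 1: merge R0<->R2 -> R0=(0,0,0) R2=(0,0,0)
Op 2: inc R1 by 3 -> R1=(0,3,0) value=3
Op 3: merge R2<->R1 -> R2=(0,3,0) R1=(0,3,0)
Op 4: merge R2<->R1 -> R2=(0,3,0) R1=(0,3,0)
Op 5: merge R0<->R1 -> R0=(0,3,0) R1=(0,3,0)
Op 6: inc R1 by 4 -> R1=(0,7,0) value=7
Op 7: merge R0<->R1 -> R0=(0,7,0) R1=(0,7,0)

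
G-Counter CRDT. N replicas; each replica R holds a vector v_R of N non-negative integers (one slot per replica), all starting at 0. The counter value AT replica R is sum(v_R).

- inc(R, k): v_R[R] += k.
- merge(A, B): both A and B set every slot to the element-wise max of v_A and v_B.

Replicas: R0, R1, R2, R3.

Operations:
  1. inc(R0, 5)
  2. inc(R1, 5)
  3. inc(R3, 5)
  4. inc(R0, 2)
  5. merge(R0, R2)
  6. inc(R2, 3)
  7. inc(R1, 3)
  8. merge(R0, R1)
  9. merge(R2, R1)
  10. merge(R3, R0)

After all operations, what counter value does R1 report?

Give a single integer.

Op 1: inc R0 by 5 -> R0=(5,0,0,0) value=5
Op 2: inc R1 by 5 -> R1=(0,5,0,0) value=5
Op 3: inc R3 by 5 -> R3=(0,0,0,5) value=5
Op 4: inc R0 by 2 -> R0=(7,0,0,0) value=7
Op 5: merge R0<->R2 -> R0=(7,0,0,0) R2=(7,0,0,0)
Op 6: inc R2 by 3 -> R2=(7,0,3,0) value=10
Op 7: inc R1 by 3 -> R1=(0,8,0,0) value=8
Op 8: merge R0<->R1 -> R0=(7,8,0,0) R1=(7,8,0,0)
Op 9: merge R2<->R1 -> R2=(7,8,3,0) R1=(7,8,3,0)
Op 10: merge R3<->R0 -> R3=(7,8,0,5) R0=(7,8,0,5)

Answer: 18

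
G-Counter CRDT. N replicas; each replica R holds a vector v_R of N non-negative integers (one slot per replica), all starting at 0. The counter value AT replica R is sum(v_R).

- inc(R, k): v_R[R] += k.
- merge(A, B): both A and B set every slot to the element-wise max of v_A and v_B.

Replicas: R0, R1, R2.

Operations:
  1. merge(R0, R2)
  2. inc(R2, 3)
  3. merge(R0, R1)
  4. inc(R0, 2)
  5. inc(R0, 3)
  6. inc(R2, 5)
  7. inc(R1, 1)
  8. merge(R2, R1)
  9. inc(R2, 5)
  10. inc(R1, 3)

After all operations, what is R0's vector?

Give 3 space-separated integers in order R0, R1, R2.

Answer: 5 0 0

Derivation:
Op 1: merge R0<->R2 -> R0=(0,0,0) R2=(0,0,0)
Op 2: inc R2 by 3 -> R2=(0,0,3) value=3
Op 3: merge R0<->R1 -> R0=(0,0,0) R1=(0,0,0)
Op 4: inc R0 by 2 -> R0=(2,0,0) value=2
Op 5: inc R0 by 3 -> R0=(5,0,0) value=5
Op 6: inc R2 by 5 -> R2=(0,0,8) value=8
Op 7: inc R1 by 1 -> R1=(0,1,0) value=1
Op 8: merge R2<->R1 -> R2=(0,1,8) R1=(0,1,8)
Op 9: inc R2 by 5 -> R2=(0,1,13) value=14
Op 10: inc R1 by 3 -> R1=(0,4,8) value=12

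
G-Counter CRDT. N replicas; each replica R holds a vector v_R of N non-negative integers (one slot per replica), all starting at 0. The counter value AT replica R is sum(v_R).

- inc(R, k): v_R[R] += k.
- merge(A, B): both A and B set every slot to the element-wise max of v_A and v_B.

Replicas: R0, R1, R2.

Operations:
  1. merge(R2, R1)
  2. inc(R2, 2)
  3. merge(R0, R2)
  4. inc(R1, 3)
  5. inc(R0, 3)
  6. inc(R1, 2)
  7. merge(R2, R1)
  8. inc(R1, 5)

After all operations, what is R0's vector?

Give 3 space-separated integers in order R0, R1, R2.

Op 1: merge R2<->R1 -> R2=(0,0,0) R1=(0,0,0)
Op 2: inc R2 by 2 -> R2=(0,0,2) value=2
Op 3: merge R0<->R2 -> R0=(0,0,2) R2=(0,0,2)
Op 4: inc R1 by 3 -> R1=(0,3,0) value=3
Op 5: inc R0 by 3 -> R0=(3,0,2) value=5
Op 6: inc R1 by 2 -> R1=(0,5,0) value=5
Op 7: merge R2<->R1 -> R2=(0,5,2) R1=(0,5,2)
Op 8: inc R1 by 5 -> R1=(0,10,2) value=12

Answer: 3 0 2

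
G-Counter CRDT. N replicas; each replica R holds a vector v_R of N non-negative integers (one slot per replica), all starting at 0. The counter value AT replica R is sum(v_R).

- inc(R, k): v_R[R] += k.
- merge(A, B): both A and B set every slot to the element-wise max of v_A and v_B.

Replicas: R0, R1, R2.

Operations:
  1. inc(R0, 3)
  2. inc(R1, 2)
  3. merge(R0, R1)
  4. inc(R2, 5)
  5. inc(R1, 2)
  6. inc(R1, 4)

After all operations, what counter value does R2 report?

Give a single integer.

Answer: 5

Derivation:
Op 1: inc R0 by 3 -> R0=(3,0,0) value=3
Op 2: inc R1 by 2 -> R1=(0,2,0) value=2
Op 3: merge R0<->R1 -> R0=(3,2,0) R1=(3,2,0)
Op 4: inc R2 by 5 -> R2=(0,0,5) value=5
Op 5: inc R1 by 2 -> R1=(3,4,0) value=7
Op 6: inc R1 by 4 -> R1=(3,8,0) value=11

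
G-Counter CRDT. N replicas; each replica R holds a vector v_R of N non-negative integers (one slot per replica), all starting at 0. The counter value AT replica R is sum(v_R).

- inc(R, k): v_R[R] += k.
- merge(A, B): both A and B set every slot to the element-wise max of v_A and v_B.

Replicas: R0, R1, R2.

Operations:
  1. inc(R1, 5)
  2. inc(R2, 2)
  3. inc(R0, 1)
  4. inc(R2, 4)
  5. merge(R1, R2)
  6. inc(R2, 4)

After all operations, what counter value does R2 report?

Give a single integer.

Answer: 15

Derivation:
Op 1: inc R1 by 5 -> R1=(0,5,0) value=5
Op 2: inc R2 by 2 -> R2=(0,0,2) value=2
Op 3: inc R0 by 1 -> R0=(1,0,0) value=1
Op 4: inc R2 by 4 -> R2=(0,0,6) value=6
Op 5: merge R1<->R2 -> R1=(0,5,6) R2=(0,5,6)
Op 6: inc R2 by 4 -> R2=(0,5,10) value=15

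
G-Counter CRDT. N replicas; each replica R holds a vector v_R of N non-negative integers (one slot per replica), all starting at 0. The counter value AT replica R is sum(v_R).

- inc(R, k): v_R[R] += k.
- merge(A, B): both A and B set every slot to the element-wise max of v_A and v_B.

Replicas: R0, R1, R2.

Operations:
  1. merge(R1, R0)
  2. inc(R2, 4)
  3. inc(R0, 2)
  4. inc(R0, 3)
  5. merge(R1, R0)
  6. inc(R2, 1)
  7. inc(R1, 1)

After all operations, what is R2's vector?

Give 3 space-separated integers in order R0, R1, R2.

Op 1: merge R1<->R0 -> R1=(0,0,0) R0=(0,0,0)
Op 2: inc R2 by 4 -> R2=(0,0,4) value=4
Op 3: inc R0 by 2 -> R0=(2,0,0) value=2
Op 4: inc R0 by 3 -> R0=(5,0,0) value=5
Op 5: merge R1<->R0 -> R1=(5,0,0) R0=(5,0,0)
Op 6: inc R2 by 1 -> R2=(0,0,5) value=5
Op 7: inc R1 by 1 -> R1=(5,1,0) value=6

Answer: 0 0 5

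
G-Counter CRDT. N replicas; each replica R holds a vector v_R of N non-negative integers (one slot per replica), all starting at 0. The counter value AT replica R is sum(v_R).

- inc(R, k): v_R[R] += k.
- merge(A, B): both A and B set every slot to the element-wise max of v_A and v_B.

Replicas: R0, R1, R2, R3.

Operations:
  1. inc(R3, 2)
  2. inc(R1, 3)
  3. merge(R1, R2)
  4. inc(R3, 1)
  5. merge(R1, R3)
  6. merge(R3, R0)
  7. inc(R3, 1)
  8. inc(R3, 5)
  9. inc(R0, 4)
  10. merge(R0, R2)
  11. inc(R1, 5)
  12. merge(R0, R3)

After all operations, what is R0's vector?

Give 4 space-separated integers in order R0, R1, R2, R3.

Op 1: inc R3 by 2 -> R3=(0,0,0,2) value=2
Op 2: inc R1 by 3 -> R1=(0,3,0,0) value=3
Op 3: merge R1<->R2 -> R1=(0,3,0,0) R2=(0,3,0,0)
Op 4: inc R3 by 1 -> R3=(0,0,0,3) value=3
Op 5: merge R1<->R3 -> R1=(0,3,0,3) R3=(0,3,0,3)
Op 6: merge R3<->R0 -> R3=(0,3,0,3) R0=(0,3,0,3)
Op 7: inc R3 by 1 -> R3=(0,3,0,4) value=7
Op 8: inc R3 by 5 -> R3=(0,3,0,9) value=12
Op 9: inc R0 by 4 -> R0=(4,3,0,3) value=10
Op 10: merge R0<->R2 -> R0=(4,3,0,3) R2=(4,3,0,3)
Op 11: inc R1 by 5 -> R1=(0,8,0,3) value=11
Op 12: merge R0<->R3 -> R0=(4,3,0,9) R3=(4,3,0,9)

Answer: 4 3 0 9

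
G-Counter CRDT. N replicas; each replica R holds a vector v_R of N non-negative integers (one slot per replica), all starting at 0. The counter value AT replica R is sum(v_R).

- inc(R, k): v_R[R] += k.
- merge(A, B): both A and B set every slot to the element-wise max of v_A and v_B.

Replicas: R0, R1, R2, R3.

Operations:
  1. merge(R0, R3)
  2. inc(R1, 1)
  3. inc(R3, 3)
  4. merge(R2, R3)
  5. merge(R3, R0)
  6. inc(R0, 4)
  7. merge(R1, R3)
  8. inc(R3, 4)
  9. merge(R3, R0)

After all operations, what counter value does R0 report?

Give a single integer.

Op 1: merge R0<->R3 -> R0=(0,0,0,0) R3=(0,0,0,0)
Op 2: inc R1 by 1 -> R1=(0,1,0,0) value=1
Op 3: inc R3 by 3 -> R3=(0,0,0,3) value=3
Op 4: merge R2<->R3 -> R2=(0,0,0,3) R3=(0,0,0,3)
Op 5: merge R3<->R0 -> R3=(0,0,0,3) R0=(0,0,0,3)
Op 6: inc R0 by 4 -> R0=(4,0,0,3) value=7
Op 7: merge R1<->R3 -> R1=(0,1,0,3) R3=(0,1,0,3)
Op 8: inc R3 by 4 -> R3=(0,1,0,7) value=8
Op 9: merge R3<->R0 -> R3=(4,1,0,7) R0=(4,1,0,7)

Answer: 12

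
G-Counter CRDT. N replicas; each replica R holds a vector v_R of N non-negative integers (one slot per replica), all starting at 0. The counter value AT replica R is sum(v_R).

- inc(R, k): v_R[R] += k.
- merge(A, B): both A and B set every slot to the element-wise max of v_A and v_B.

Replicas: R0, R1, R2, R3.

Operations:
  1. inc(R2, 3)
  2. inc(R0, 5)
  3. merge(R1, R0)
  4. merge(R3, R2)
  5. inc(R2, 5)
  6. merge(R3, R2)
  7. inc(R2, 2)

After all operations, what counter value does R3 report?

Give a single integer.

Op 1: inc R2 by 3 -> R2=(0,0,3,0) value=3
Op 2: inc R0 by 5 -> R0=(5,0,0,0) value=5
Op 3: merge R1<->R0 -> R1=(5,0,0,0) R0=(5,0,0,0)
Op 4: merge R3<->R2 -> R3=(0,0,3,0) R2=(0,0,3,0)
Op 5: inc R2 by 5 -> R2=(0,0,8,0) value=8
Op 6: merge R3<->R2 -> R3=(0,0,8,0) R2=(0,0,8,0)
Op 7: inc R2 by 2 -> R2=(0,0,10,0) value=10

Answer: 8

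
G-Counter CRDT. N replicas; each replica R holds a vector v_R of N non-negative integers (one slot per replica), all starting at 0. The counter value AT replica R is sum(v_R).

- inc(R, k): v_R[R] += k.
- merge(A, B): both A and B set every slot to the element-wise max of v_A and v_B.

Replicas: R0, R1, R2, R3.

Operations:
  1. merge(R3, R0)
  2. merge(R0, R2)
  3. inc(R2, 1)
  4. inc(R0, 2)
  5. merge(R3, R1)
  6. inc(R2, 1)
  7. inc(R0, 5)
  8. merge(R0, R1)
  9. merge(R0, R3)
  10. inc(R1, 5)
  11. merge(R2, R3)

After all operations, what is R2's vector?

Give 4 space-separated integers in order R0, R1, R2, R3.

Answer: 7 0 2 0

Derivation:
Op 1: merge R3<->R0 -> R3=(0,0,0,0) R0=(0,0,0,0)
Op 2: merge R0<->R2 -> R0=(0,0,0,0) R2=(0,0,0,0)
Op 3: inc R2 by 1 -> R2=(0,0,1,0) value=1
Op 4: inc R0 by 2 -> R0=(2,0,0,0) value=2
Op 5: merge R3<->R1 -> R3=(0,0,0,0) R1=(0,0,0,0)
Op 6: inc R2 by 1 -> R2=(0,0,2,0) value=2
Op 7: inc R0 by 5 -> R0=(7,0,0,0) value=7
Op 8: merge R0<->R1 -> R0=(7,0,0,0) R1=(7,0,0,0)
Op 9: merge R0<->R3 -> R0=(7,0,0,0) R3=(7,0,0,0)
Op 10: inc R1 by 5 -> R1=(7,5,0,0) value=12
Op 11: merge R2<->R3 -> R2=(7,0,2,0) R3=(7,0,2,0)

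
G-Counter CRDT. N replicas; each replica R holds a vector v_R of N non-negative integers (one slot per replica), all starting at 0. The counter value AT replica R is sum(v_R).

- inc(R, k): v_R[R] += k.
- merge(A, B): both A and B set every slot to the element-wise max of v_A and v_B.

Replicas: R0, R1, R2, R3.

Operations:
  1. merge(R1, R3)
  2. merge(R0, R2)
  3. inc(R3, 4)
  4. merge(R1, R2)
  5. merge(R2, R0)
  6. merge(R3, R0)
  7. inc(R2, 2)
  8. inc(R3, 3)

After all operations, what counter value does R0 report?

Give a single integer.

Op 1: merge R1<->R3 -> R1=(0,0,0,0) R3=(0,0,0,0)
Op 2: merge R0<->R2 -> R0=(0,0,0,0) R2=(0,0,0,0)
Op 3: inc R3 by 4 -> R3=(0,0,0,4) value=4
Op 4: merge R1<->R2 -> R1=(0,0,0,0) R2=(0,0,0,0)
Op 5: merge R2<->R0 -> R2=(0,0,0,0) R0=(0,0,0,0)
Op 6: merge R3<->R0 -> R3=(0,0,0,4) R0=(0,0,0,4)
Op 7: inc R2 by 2 -> R2=(0,0,2,0) value=2
Op 8: inc R3 by 3 -> R3=(0,0,0,7) value=7

Answer: 4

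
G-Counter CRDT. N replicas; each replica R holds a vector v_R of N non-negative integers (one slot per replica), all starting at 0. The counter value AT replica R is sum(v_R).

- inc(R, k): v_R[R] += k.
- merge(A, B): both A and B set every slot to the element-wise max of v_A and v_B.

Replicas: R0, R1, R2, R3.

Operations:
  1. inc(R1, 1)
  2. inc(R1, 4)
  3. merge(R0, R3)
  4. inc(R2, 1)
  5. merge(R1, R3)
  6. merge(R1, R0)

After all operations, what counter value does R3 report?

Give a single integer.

Op 1: inc R1 by 1 -> R1=(0,1,0,0) value=1
Op 2: inc R1 by 4 -> R1=(0,5,0,0) value=5
Op 3: merge R0<->R3 -> R0=(0,0,0,0) R3=(0,0,0,0)
Op 4: inc R2 by 1 -> R2=(0,0,1,0) value=1
Op 5: merge R1<->R3 -> R1=(0,5,0,0) R3=(0,5,0,0)
Op 6: merge R1<->R0 -> R1=(0,5,0,0) R0=(0,5,0,0)

Answer: 5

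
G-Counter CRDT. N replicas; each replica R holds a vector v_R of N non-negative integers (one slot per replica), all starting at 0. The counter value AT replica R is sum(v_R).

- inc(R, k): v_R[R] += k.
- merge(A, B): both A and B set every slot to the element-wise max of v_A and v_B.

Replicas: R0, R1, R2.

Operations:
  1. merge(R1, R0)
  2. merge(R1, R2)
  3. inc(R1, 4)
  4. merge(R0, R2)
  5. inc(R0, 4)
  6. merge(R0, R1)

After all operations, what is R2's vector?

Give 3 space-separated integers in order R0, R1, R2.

Op 1: merge R1<->R0 -> R1=(0,0,0) R0=(0,0,0)
Op 2: merge R1<->R2 -> R1=(0,0,0) R2=(0,0,0)
Op 3: inc R1 by 4 -> R1=(0,4,0) value=4
Op 4: merge R0<->R2 -> R0=(0,0,0) R2=(0,0,0)
Op 5: inc R0 by 4 -> R0=(4,0,0) value=4
Op 6: merge R0<->R1 -> R0=(4,4,0) R1=(4,4,0)

Answer: 0 0 0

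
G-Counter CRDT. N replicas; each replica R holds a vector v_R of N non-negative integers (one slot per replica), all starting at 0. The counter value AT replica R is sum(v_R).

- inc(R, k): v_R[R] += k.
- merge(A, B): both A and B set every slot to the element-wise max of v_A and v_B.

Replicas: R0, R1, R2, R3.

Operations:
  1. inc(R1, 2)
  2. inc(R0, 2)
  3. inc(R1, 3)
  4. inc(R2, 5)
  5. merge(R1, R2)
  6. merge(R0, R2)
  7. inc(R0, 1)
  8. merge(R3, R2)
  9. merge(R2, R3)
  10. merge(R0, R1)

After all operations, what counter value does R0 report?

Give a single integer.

Op 1: inc R1 by 2 -> R1=(0,2,0,0) value=2
Op 2: inc R0 by 2 -> R0=(2,0,0,0) value=2
Op 3: inc R1 by 3 -> R1=(0,5,0,0) value=5
Op 4: inc R2 by 5 -> R2=(0,0,5,0) value=5
Op 5: merge R1<->R2 -> R1=(0,5,5,0) R2=(0,5,5,0)
Op 6: merge R0<->R2 -> R0=(2,5,5,0) R2=(2,5,5,0)
Op 7: inc R0 by 1 -> R0=(3,5,5,0) value=13
Op 8: merge R3<->R2 -> R3=(2,5,5,0) R2=(2,5,5,0)
Op 9: merge R2<->R3 -> R2=(2,5,5,0) R3=(2,5,5,0)
Op 10: merge R0<->R1 -> R0=(3,5,5,0) R1=(3,5,5,0)

Answer: 13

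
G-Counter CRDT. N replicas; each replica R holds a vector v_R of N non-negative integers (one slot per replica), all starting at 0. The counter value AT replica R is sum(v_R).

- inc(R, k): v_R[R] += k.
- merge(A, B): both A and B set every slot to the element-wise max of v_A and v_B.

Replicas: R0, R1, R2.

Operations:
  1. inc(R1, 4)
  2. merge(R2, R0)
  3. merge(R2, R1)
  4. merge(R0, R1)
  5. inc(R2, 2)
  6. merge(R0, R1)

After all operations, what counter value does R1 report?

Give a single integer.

Op 1: inc R1 by 4 -> R1=(0,4,0) value=4
Op 2: merge R2<->R0 -> R2=(0,0,0) R0=(0,0,0)
Op 3: merge R2<->R1 -> R2=(0,4,0) R1=(0,4,0)
Op 4: merge R0<->R1 -> R0=(0,4,0) R1=(0,4,0)
Op 5: inc R2 by 2 -> R2=(0,4,2) value=6
Op 6: merge R0<->R1 -> R0=(0,4,0) R1=(0,4,0)

Answer: 4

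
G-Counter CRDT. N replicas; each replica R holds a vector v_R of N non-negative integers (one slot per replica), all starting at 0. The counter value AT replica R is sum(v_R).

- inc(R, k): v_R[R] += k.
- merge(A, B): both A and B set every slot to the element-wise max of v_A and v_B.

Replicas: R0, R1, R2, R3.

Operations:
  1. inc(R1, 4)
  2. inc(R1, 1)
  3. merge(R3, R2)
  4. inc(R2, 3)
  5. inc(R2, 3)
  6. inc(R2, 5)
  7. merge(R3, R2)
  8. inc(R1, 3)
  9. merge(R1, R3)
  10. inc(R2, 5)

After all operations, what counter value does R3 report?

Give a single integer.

Answer: 19

Derivation:
Op 1: inc R1 by 4 -> R1=(0,4,0,0) value=4
Op 2: inc R1 by 1 -> R1=(0,5,0,0) value=5
Op 3: merge R3<->R2 -> R3=(0,0,0,0) R2=(0,0,0,0)
Op 4: inc R2 by 3 -> R2=(0,0,3,0) value=3
Op 5: inc R2 by 3 -> R2=(0,0,6,0) value=6
Op 6: inc R2 by 5 -> R2=(0,0,11,0) value=11
Op 7: merge R3<->R2 -> R3=(0,0,11,0) R2=(0,0,11,0)
Op 8: inc R1 by 3 -> R1=(0,8,0,0) value=8
Op 9: merge R1<->R3 -> R1=(0,8,11,0) R3=(0,8,11,0)
Op 10: inc R2 by 5 -> R2=(0,0,16,0) value=16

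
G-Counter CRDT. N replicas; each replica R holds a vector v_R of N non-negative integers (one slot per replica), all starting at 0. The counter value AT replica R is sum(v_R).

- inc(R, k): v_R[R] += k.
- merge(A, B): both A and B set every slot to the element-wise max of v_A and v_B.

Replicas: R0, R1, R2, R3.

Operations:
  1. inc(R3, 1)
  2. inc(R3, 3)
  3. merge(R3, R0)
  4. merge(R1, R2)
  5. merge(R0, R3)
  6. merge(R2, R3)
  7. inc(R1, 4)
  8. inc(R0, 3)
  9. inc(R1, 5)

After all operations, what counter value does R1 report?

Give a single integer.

Op 1: inc R3 by 1 -> R3=(0,0,0,1) value=1
Op 2: inc R3 by 3 -> R3=(0,0,0,4) value=4
Op 3: merge R3<->R0 -> R3=(0,0,0,4) R0=(0,0,0,4)
Op 4: merge R1<->R2 -> R1=(0,0,0,0) R2=(0,0,0,0)
Op 5: merge R0<->R3 -> R0=(0,0,0,4) R3=(0,0,0,4)
Op 6: merge R2<->R3 -> R2=(0,0,0,4) R3=(0,0,0,4)
Op 7: inc R1 by 4 -> R1=(0,4,0,0) value=4
Op 8: inc R0 by 3 -> R0=(3,0,0,4) value=7
Op 9: inc R1 by 5 -> R1=(0,9,0,0) value=9

Answer: 9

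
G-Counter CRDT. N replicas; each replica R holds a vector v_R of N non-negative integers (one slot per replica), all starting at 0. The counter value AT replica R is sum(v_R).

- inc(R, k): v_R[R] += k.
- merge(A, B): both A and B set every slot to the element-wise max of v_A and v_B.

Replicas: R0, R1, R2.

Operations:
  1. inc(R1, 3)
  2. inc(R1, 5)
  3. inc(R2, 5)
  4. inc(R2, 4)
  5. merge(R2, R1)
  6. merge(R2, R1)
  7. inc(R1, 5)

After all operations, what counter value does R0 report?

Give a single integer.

Op 1: inc R1 by 3 -> R1=(0,3,0) value=3
Op 2: inc R1 by 5 -> R1=(0,8,0) value=8
Op 3: inc R2 by 5 -> R2=(0,0,5) value=5
Op 4: inc R2 by 4 -> R2=(0,0,9) value=9
Op 5: merge R2<->R1 -> R2=(0,8,9) R1=(0,8,9)
Op 6: merge R2<->R1 -> R2=(0,8,9) R1=(0,8,9)
Op 7: inc R1 by 5 -> R1=(0,13,9) value=22

Answer: 0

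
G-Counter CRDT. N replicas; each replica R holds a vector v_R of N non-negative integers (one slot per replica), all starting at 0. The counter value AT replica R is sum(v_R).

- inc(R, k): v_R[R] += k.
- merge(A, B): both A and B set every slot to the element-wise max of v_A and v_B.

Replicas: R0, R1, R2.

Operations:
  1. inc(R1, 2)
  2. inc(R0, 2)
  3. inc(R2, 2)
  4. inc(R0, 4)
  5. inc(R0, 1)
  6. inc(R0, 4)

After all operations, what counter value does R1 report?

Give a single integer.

Op 1: inc R1 by 2 -> R1=(0,2,0) value=2
Op 2: inc R0 by 2 -> R0=(2,0,0) value=2
Op 3: inc R2 by 2 -> R2=(0,0,2) value=2
Op 4: inc R0 by 4 -> R0=(6,0,0) value=6
Op 5: inc R0 by 1 -> R0=(7,0,0) value=7
Op 6: inc R0 by 4 -> R0=(11,0,0) value=11

Answer: 2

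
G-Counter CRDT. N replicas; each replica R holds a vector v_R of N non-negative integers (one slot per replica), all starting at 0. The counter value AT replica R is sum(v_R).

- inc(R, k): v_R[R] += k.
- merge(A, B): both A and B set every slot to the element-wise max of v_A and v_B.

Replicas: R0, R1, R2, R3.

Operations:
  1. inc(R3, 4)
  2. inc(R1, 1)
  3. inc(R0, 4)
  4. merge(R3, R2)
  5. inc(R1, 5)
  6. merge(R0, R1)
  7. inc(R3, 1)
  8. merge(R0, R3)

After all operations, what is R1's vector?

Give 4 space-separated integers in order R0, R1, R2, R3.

Op 1: inc R3 by 4 -> R3=(0,0,0,4) value=4
Op 2: inc R1 by 1 -> R1=(0,1,0,0) value=1
Op 3: inc R0 by 4 -> R0=(4,0,0,0) value=4
Op 4: merge R3<->R2 -> R3=(0,0,0,4) R2=(0,0,0,4)
Op 5: inc R1 by 5 -> R1=(0,6,0,0) value=6
Op 6: merge R0<->R1 -> R0=(4,6,0,0) R1=(4,6,0,0)
Op 7: inc R3 by 1 -> R3=(0,0,0,5) value=5
Op 8: merge R0<->R3 -> R0=(4,6,0,5) R3=(4,6,0,5)

Answer: 4 6 0 0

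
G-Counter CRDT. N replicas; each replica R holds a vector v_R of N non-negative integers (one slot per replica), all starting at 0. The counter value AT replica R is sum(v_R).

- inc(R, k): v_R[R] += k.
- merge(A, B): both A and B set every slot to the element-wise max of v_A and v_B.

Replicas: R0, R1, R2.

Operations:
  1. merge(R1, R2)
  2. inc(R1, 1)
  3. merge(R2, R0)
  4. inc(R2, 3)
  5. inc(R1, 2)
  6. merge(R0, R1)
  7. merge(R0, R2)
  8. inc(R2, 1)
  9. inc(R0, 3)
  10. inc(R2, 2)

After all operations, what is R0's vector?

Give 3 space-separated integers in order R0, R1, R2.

Answer: 3 3 3

Derivation:
Op 1: merge R1<->R2 -> R1=(0,0,0) R2=(0,0,0)
Op 2: inc R1 by 1 -> R1=(0,1,0) value=1
Op 3: merge R2<->R0 -> R2=(0,0,0) R0=(0,0,0)
Op 4: inc R2 by 3 -> R2=(0,0,3) value=3
Op 5: inc R1 by 2 -> R1=(0,3,0) value=3
Op 6: merge R0<->R1 -> R0=(0,3,0) R1=(0,3,0)
Op 7: merge R0<->R2 -> R0=(0,3,3) R2=(0,3,3)
Op 8: inc R2 by 1 -> R2=(0,3,4) value=7
Op 9: inc R0 by 3 -> R0=(3,3,3) value=9
Op 10: inc R2 by 2 -> R2=(0,3,6) value=9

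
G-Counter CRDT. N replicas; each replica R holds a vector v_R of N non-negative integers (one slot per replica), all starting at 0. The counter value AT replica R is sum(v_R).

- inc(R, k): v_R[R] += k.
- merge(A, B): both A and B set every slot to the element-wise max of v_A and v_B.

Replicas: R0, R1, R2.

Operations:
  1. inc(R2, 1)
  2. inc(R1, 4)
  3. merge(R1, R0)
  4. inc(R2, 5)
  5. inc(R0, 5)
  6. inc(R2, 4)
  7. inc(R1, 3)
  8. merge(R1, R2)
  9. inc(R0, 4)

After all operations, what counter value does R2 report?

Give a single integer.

Op 1: inc R2 by 1 -> R2=(0,0,1) value=1
Op 2: inc R1 by 4 -> R1=(0,4,0) value=4
Op 3: merge R1<->R0 -> R1=(0,4,0) R0=(0,4,0)
Op 4: inc R2 by 5 -> R2=(0,0,6) value=6
Op 5: inc R0 by 5 -> R0=(5,4,0) value=9
Op 6: inc R2 by 4 -> R2=(0,0,10) value=10
Op 7: inc R1 by 3 -> R1=(0,7,0) value=7
Op 8: merge R1<->R2 -> R1=(0,7,10) R2=(0,7,10)
Op 9: inc R0 by 4 -> R0=(9,4,0) value=13

Answer: 17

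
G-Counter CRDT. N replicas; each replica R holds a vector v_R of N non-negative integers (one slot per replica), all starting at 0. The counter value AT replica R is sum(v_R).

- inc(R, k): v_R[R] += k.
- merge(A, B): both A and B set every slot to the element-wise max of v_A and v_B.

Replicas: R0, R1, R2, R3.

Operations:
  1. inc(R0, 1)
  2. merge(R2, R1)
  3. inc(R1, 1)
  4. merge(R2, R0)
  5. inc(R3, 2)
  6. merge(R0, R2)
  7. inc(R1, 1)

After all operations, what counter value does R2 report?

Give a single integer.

Op 1: inc R0 by 1 -> R0=(1,0,0,0) value=1
Op 2: merge R2<->R1 -> R2=(0,0,0,0) R1=(0,0,0,0)
Op 3: inc R1 by 1 -> R1=(0,1,0,0) value=1
Op 4: merge R2<->R0 -> R2=(1,0,0,0) R0=(1,0,0,0)
Op 5: inc R3 by 2 -> R3=(0,0,0,2) value=2
Op 6: merge R0<->R2 -> R0=(1,0,0,0) R2=(1,0,0,0)
Op 7: inc R1 by 1 -> R1=(0,2,0,0) value=2

Answer: 1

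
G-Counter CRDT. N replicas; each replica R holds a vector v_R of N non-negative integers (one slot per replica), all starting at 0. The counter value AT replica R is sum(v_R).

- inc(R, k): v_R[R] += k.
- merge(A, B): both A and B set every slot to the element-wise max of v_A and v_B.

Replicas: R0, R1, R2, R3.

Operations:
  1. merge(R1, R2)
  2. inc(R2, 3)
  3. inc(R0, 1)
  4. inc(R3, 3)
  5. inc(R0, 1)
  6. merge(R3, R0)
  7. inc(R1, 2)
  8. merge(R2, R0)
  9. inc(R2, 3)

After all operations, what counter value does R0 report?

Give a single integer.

Answer: 8

Derivation:
Op 1: merge R1<->R2 -> R1=(0,0,0,0) R2=(0,0,0,0)
Op 2: inc R2 by 3 -> R2=(0,0,3,0) value=3
Op 3: inc R0 by 1 -> R0=(1,0,0,0) value=1
Op 4: inc R3 by 3 -> R3=(0,0,0,3) value=3
Op 5: inc R0 by 1 -> R0=(2,0,0,0) value=2
Op 6: merge R3<->R0 -> R3=(2,0,0,3) R0=(2,0,0,3)
Op 7: inc R1 by 2 -> R1=(0,2,0,0) value=2
Op 8: merge R2<->R0 -> R2=(2,0,3,3) R0=(2,0,3,3)
Op 9: inc R2 by 3 -> R2=(2,0,6,3) value=11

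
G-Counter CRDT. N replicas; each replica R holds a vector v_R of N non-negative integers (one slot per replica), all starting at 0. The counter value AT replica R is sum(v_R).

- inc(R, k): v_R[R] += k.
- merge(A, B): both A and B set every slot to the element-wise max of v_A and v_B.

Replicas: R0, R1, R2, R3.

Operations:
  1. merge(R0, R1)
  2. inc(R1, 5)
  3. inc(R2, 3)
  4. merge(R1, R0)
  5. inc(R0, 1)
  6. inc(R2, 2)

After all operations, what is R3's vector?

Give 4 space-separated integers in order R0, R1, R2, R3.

Op 1: merge R0<->R1 -> R0=(0,0,0,0) R1=(0,0,0,0)
Op 2: inc R1 by 5 -> R1=(0,5,0,0) value=5
Op 3: inc R2 by 3 -> R2=(0,0,3,0) value=3
Op 4: merge R1<->R0 -> R1=(0,5,0,0) R0=(0,5,0,0)
Op 5: inc R0 by 1 -> R0=(1,5,0,0) value=6
Op 6: inc R2 by 2 -> R2=(0,0,5,0) value=5

Answer: 0 0 0 0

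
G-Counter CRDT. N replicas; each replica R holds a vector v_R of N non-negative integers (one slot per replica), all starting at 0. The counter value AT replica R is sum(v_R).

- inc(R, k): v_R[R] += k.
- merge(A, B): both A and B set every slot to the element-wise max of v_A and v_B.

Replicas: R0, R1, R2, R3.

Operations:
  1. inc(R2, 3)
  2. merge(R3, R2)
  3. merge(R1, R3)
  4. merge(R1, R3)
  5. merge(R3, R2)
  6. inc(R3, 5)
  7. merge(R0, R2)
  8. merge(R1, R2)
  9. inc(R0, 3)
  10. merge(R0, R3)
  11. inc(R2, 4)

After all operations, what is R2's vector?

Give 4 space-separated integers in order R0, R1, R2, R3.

Answer: 0 0 7 0

Derivation:
Op 1: inc R2 by 3 -> R2=(0,0,3,0) value=3
Op 2: merge R3<->R2 -> R3=(0,0,3,0) R2=(0,0,3,0)
Op 3: merge R1<->R3 -> R1=(0,0,3,0) R3=(0,0,3,0)
Op 4: merge R1<->R3 -> R1=(0,0,3,0) R3=(0,0,3,0)
Op 5: merge R3<->R2 -> R3=(0,0,3,0) R2=(0,0,3,0)
Op 6: inc R3 by 5 -> R3=(0,0,3,5) value=8
Op 7: merge R0<->R2 -> R0=(0,0,3,0) R2=(0,0,3,0)
Op 8: merge R1<->R2 -> R1=(0,0,3,0) R2=(0,0,3,0)
Op 9: inc R0 by 3 -> R0=(3,0,3,0) value=6
Op 10: merge R0<->R3 -> R0=(3,0,3,5) R3=(3,0,3,5)
Op 11: inc R2 by 4 -> R2=(0,0,7,0) value=7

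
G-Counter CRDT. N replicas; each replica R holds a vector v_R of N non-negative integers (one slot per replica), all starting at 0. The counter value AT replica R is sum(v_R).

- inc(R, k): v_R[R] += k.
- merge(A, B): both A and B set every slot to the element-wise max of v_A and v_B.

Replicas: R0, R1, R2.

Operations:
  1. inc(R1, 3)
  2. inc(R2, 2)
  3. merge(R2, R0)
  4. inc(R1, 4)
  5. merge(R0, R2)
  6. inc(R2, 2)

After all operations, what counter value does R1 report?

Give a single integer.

Answer: 7

Derivation:
Op 1: inc R1 by 3 -> R1=(0,3,0) value=3
Op 2: inc R2 by 2 -> R2=(0,0,2) value=2
Op 3: merge R2<->R0 -> R2=(0,0,2) R0=(0,0,2)
Op 4: inc R1 by 4 -> R1=(0,7,0) value=7
Op 5: merge R0<->R2 -> R0=(0,0,2) R2=(0,0,2)
Op 6: inc R2 by 2 -> R2=(0,0,4) value=4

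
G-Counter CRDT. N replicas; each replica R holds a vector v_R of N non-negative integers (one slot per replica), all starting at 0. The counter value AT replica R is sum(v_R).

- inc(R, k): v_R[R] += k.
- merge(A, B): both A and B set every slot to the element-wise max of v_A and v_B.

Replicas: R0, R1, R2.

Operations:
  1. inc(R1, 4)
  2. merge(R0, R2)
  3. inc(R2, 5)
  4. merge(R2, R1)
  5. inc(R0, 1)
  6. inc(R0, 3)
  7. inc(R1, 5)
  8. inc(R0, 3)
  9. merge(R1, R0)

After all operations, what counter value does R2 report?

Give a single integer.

Op 1: inc R1 by 4 -> R1=(0,4,0) value=4
Op 2: merge R0<->R2 -> R0=(0,0,0) R2=(0,0,0)
Op 3: inc R2 by 5 -> R2=(0,0,5) value=5
Op 4: merge R2<->R1 -> R2=(0,4,5) R1=(0,4,5)
Op 5: inc R0 by 1 -> R0=(1,0,0) value=1
Op 6: inc R0 by 3 -> R0=(4,0,0) value=4
Op 7: inc R1 by 5 -> R1=(0,9,5) value=14
Op 8: inc R0 by 3 -> R0=(7,0,0) value=7
Op 9: merge R1<->R0 -> R1=(7,9,5) R0=(7,9,5)

Answer: 9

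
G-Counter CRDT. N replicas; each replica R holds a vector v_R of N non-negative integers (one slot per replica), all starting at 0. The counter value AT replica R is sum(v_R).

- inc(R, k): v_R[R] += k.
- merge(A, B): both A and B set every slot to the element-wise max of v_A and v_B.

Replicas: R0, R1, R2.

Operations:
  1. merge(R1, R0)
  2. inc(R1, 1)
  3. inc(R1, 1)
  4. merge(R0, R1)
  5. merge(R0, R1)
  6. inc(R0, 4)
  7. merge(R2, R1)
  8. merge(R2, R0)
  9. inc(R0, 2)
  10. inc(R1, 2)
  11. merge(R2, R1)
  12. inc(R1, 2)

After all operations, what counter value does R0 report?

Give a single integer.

Answer: 8

Derivation:
Op 1: merge R1<->R0 -> R1=(0,0,0) R0=(0,0,0)
Op 2: inc R1 by 1 -> R1=(0,1,0) value=1
Op 3: inc R1 by 1 -> R1=(0,2,0) value=2
Op 4: merge R0<->R1 -> R0=(0,2,0) R1=(0,2,0)
Op 5: merge R0<->R1 -> R0=(0,2,0) R1=(0,2,0)
Op 6: inc R0 by 4 -> R0=(4,2,0) value=6
Op 7: merge R2<->R1 -> R2=(0,2,0) R1=(0,2,0)
Op 8: merge R2<->R0 -> R2=(4,2,0) R0=(4,2,0)
Op 9: inc R0 by 2 -> R0=(6,2,0) value=8
Op 10: inc R1 by 2 -> R1=(0,4,0) value=4
Op 11: merge R2<->R1 -> R2=(4,4,0) R1=(4,4,0)
Op 12: inc R1 by 2 -> R1=(4,6,0) value=10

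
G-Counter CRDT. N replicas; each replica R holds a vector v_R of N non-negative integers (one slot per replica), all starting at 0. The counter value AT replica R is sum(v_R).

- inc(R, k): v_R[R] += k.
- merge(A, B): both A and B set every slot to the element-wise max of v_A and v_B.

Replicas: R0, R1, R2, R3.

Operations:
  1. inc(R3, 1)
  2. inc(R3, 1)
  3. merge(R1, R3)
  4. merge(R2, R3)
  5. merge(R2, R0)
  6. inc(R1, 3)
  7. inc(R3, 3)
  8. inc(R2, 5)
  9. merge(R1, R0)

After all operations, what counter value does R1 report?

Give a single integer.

Op 1: inc R3 by 1 -> R3=(0,0,0,1) value=1
Op 2: inc R3 by 1 -> R3=(0,0,0,2) value=2
Op 3: merge R1<->R3 -> R1=(0,0,0,2) R3=(0,0,0,2)
Op 4: merge R2<->R3 -> R2=(0,0,0,2) R3=(0,0,0,2)
Op 5: merge R2<->R0 -> R2=(0,0,0,2) R0=(0,0,0,2)
Op 6: inc R1 by 3 -> R1=(0,3,0,2) value=5
Op 7: inc R3 by 3 -> R3=(0,0,0,5) value=5
Op 8: inc R2 by 5 -> R2=(0,0,5,2) value=7
Op 9: merge R1<->R0 -> R1=(0,3,0,2) R0=(0,3,0,2)

Answer: 5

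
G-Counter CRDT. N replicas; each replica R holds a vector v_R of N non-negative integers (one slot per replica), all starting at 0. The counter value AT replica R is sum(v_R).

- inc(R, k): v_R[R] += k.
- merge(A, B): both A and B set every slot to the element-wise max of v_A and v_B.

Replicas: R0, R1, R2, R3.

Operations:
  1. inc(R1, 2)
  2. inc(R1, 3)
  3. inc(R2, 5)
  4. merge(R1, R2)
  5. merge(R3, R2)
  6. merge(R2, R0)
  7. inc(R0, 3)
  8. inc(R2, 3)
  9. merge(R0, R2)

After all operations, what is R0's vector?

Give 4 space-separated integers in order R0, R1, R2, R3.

Answer: 3 5 8 0

Derivation:
Op 1: inc R1 by 2 -> R1=(0,2,0,0) value=2
Op 2: inc R1 by 3 -> R1=(0,5,0,0) value=5
Op 3: inc R2 by 5 -> R2=(0,0,5,0) value=5
Op 4: merge R1<->R2 -> R1=(0,5,5,0) R2=(0,5,5,0)
Op 5: merge R3<->R2 -> R3=(0,5,5,0) R2=(0,5,5,0)
Op 6: merge R2<->R0 -> R2=(0,5,5,0) R0=(0,5,5,0)
Op 7: inc R0 by 3 -> R0=(3,5,5,0) value=13
Op 8: inc R2 by 3 -> R2=(0,5,8,0) value=13
Op 9: merge R0<->R2 -> R0=(3,5,8,0) R2=(3,5,8,0)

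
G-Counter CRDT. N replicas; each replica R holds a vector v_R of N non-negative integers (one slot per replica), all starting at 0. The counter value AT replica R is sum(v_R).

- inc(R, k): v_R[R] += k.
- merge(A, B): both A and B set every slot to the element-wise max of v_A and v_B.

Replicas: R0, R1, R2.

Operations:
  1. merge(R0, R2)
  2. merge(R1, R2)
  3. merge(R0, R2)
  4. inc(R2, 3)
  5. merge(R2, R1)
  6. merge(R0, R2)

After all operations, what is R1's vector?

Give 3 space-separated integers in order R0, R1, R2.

Op 1: merge R0<->R2 -> R0=(0,0,0) R2=(0,0,0)
Op 2: merge R1<->R2 -> R1=(0,0,0) R2=(0,0,0)
Op 3: merge R0<->R2 -> R0=(0,0,0) R2=(0,0,0)
Op 4: inc R2 by 3 -> R2=(0,0,3) value=3
Op 5: merge R2<->R1 -> R2=(0,0,3) R1=(0,0,3)
Op 6: merge R0<->R2 -> R0=(0,0,3) R2=(0,0,3)

Answer: 0 0 3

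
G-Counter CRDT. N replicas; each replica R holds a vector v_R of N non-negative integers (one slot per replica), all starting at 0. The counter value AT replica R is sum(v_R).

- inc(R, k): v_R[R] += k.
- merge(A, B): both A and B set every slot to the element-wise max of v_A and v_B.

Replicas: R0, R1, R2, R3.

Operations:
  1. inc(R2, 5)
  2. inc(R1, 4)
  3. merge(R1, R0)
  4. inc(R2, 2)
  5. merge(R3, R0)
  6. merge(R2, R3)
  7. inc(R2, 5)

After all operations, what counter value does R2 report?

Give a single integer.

Op 1: inc R2 by 5 -> R2=(0,0,5,0) value=5
Op 2: inc R1 by 4 -> R1=(0,4,0,0) value=4
Op 3: merge R1<->R0 -> R1=(0,4,0,0) R0=(0,4,0,0)
Op 4: inc R2 by 2 -> R2=(0,0,7,0) value=7
Op 5: merge R3<->R0 -> R3=(0,4,0,0) R0=(0,4,0,0)
Op 6: merge R2<->R3 -> R2=(0,4,7,0) R3=(0,4,7,0)
Op 7: inc R2 by 5 -> R2=(0,4,12,0) value=16

Answer: 16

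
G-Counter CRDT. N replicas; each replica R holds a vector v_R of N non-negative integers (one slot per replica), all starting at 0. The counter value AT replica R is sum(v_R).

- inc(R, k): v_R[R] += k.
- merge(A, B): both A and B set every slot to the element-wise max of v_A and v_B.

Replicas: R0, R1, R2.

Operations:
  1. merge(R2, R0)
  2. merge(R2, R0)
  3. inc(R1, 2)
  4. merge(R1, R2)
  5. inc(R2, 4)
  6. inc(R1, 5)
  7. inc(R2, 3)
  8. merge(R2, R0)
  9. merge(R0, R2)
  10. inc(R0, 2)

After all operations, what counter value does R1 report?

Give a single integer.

Answer: 7

Derivation:
Op 1: merge R2<->R0 -> R2=(0,0,0) R0=(0,0,0)
Op 2: merge R2<->R0 -> R2=(0,0,0) R0=(0,0,0)
Op 3: inc R1 by 2 -> R1=(0,2,0) value=2
Op 4: merge R1<->R2 -> R1=(0,2,0) R2=(0,2,0)
Op 5: inc R2 by 4 -> R2=(0,2,4) value=6
Op 6: inc R1 by 5 -> R1=(0,7,0) value=7
Op 7: inc R2 by 3 -> R2=(0,2,7) value=9
Op 8: merge R2<->R0 -> R2=(0,2,7) R0=(0,2,7)
Op 9: merge R0<->R2 -> R0=(0,2,7) R2=(0,2,7)
Op 10: inc R0 by 2 -> R0=(2,2,7) value=11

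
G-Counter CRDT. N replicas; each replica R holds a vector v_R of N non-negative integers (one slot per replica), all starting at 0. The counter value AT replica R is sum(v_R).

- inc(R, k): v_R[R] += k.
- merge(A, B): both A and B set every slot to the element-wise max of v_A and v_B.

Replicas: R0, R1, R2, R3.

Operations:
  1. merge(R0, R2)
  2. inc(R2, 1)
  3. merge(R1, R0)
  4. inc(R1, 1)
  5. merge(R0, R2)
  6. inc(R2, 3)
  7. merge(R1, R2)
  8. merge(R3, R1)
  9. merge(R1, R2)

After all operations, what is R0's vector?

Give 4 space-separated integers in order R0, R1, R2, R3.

Answer: 0 0 1 0

Derivation:
Op 1: merge R0<->R2 -> R0=(0,0,0,0) R2=(0,0,0,0)
Op 2: inc R2 by 1 -> R2=(0,0,1,0) value=1
Op 3: merge R1<->R0 -> R1=(0,0,0,0) R0=(0,0,0,0)
Op 4: inc R1 by 1 -> R1=(0,1,0,0) value=1
Op 5: merge R0<->R2 -> R0=(0,0,1,0) R2=(0,0,1,0)
Op 6: inc R2 by 3 -> R2=(0,0,4,0) value=4
Op 7: merge R1<->R2 -> R1=(0,1,4,0) R2=(0,1,4,0)
Op 8: merge R3<->R1 -> R3=(0,1,4,0) R1=(0,1,4,0)
Op 9: merge R1<->R2 -> R1=(0,1,4,0) R2=(0,1,4,0)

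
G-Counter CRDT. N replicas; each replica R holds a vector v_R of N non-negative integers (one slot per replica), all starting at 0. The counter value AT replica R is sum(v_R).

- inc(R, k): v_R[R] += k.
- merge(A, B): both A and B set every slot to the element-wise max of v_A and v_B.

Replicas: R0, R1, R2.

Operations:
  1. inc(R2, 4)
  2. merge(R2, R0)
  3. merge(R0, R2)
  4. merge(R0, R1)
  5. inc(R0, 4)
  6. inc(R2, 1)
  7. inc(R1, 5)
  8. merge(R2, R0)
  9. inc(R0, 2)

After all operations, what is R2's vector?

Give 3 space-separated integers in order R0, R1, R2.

Op 1: inc R2 by 4 -> R2=(0,0,4) value=4
Op 2: merge R2<->R0 -> R2=(0,0,4) R0=(0,0,4)
Op 3: merge R0<->R2 -> R0=(0,0,4) R2=(0,0,4)
Op 4: merge R0<->R1 -> R0=(0,0,4) R1=(0,0,4)
Op 5: inc R0 by 4 -> R0=(4,0,4) value=8
Op 6: inc R2 by 1 -> R2=(0,0,5) value=5
Op 7: inc R1 by 5 -> R1=(0,5,4) value=9
Op 8: merge R2<->R0 -> R2=(4,0,5) R0=(4,0,5)
Op 9: inc R0 by 2 -> R0=(6,0,5) value=11

Answer: 4 0 5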